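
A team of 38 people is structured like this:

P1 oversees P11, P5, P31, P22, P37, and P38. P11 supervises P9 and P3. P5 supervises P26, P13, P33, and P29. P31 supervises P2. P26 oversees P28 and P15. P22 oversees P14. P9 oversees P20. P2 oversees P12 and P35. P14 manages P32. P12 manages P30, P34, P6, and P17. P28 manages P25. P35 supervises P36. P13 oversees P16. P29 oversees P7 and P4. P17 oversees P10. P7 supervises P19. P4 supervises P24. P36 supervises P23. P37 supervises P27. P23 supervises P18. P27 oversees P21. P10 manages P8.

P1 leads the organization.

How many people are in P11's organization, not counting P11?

P11 directly manages P9, P3. Under P9: P20 (1). P3 has no reports. So P11's organization is 2 direct reports plus everyone under them: 2 + 1 = 3.

3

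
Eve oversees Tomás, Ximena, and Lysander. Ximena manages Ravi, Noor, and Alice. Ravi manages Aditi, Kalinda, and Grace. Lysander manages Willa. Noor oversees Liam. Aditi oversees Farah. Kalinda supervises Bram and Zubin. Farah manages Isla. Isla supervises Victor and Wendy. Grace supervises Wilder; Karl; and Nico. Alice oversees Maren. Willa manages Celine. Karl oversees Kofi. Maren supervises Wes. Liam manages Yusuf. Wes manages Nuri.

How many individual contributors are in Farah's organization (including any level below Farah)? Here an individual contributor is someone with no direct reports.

The people in Farah's organization with no one reporting to them are Wendy, Victor. That is 2.

2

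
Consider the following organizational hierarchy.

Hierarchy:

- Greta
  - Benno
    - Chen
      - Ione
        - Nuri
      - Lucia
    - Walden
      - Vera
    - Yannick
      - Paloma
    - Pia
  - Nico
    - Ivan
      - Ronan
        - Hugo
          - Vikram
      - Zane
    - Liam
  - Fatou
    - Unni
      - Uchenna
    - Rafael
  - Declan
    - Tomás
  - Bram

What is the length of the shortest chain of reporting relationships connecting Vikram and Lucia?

8

Vikram is 5 levels below Greta, and Lucia is 3 levels below Greta (their lowest common manager). The shortest path runs up from Vikram to Greta and back down to Lucia: 5 + 3 = 8 links.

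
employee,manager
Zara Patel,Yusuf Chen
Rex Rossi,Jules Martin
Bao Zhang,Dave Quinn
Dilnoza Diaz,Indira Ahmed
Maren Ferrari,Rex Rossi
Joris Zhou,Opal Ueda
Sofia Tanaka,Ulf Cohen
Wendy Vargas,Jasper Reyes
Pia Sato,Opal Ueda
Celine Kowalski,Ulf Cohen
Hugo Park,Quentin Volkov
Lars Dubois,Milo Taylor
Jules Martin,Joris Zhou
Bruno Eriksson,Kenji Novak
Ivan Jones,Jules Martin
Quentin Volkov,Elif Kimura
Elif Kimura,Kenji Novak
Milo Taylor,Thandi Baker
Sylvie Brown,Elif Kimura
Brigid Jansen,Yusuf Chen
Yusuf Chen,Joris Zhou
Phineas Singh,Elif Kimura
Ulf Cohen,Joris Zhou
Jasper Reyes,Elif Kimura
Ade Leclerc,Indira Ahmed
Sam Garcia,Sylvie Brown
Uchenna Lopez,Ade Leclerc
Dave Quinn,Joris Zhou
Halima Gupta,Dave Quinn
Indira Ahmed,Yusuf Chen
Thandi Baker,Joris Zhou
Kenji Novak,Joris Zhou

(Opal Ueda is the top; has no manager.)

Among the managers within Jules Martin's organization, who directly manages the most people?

Jules Martin

Direct-report counts within Jules Martin's organization: Jules Martin has 2; Rex Rossi has 1. The largest is 2, held by Jules Martin.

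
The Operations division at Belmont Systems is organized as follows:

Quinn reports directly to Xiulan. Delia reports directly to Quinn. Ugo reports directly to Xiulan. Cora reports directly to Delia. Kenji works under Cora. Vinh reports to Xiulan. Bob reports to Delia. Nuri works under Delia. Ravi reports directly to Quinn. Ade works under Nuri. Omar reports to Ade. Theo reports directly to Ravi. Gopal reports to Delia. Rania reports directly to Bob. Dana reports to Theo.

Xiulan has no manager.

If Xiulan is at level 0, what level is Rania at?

4

Chain from Rania up to Xiulan: Rania → Bob → Delia → Quinn → Xiulan. That is 4 steps up, so Rania is 4 levels below Xiulan.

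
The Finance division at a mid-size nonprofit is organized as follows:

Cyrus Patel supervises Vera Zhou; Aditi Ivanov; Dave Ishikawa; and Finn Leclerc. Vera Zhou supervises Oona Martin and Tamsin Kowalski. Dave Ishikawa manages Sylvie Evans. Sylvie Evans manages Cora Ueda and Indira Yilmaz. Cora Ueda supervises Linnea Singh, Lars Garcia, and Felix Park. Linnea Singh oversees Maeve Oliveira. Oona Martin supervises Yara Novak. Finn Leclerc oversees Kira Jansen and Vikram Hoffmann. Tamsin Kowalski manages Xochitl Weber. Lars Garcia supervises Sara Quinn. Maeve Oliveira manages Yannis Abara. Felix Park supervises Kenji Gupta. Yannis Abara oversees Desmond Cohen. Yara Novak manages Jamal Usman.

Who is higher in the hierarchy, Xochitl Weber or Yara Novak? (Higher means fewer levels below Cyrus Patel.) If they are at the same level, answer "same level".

Both Xochitl Weber and Yara Novak are 3 levels below Cyrus Patel.

same level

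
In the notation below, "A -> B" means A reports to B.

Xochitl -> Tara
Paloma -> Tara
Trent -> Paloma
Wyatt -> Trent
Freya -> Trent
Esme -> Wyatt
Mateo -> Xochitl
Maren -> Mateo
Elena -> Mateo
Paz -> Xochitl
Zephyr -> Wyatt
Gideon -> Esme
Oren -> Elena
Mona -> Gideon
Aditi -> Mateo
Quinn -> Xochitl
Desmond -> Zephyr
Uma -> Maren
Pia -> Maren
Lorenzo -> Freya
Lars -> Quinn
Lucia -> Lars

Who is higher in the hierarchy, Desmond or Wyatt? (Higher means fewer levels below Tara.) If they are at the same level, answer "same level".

Wyatt

Desmond is 5 levels below Tara; Wyatt is 3. Wyatt is higher.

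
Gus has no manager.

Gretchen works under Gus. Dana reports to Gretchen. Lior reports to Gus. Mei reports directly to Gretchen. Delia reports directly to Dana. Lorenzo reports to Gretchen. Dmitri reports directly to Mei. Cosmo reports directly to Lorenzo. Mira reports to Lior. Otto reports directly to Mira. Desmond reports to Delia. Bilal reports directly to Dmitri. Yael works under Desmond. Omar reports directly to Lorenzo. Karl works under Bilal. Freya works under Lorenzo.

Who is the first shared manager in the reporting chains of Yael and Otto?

Yael's chain of managers is Desmond, Delia, Dana, Gretchen, Gus. Otto's chain of managers is Mira, Lior, Gus. The first manager that appears in both chains is Gus.

Gus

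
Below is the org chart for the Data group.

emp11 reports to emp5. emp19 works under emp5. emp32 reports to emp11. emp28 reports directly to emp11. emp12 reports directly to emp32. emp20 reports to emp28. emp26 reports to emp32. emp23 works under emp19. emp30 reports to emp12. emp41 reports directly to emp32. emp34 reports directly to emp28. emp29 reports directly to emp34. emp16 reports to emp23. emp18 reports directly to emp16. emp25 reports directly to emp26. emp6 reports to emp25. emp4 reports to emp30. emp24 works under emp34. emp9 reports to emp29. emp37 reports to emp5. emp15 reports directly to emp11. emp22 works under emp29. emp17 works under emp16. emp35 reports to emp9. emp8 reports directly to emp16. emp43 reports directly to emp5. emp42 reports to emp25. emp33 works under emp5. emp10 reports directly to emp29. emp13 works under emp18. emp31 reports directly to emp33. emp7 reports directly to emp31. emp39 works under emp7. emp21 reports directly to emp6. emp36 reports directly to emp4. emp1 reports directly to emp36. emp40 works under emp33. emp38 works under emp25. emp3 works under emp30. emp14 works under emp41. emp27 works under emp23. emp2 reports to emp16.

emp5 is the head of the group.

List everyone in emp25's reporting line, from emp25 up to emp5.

emp25 -> emp26 -> emp32 -> emp11 -> emp5

emp25 reports to emp26. emp26 reports to emp32. emp32 reports to emp11. emp11 reports to emp5. emp5 is at the top.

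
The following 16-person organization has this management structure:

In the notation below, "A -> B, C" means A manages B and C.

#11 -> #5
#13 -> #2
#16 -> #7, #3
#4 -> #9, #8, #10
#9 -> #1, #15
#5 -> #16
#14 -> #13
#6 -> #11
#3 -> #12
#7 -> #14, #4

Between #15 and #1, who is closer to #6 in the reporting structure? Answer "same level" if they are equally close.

same level

Both #15 and #1 are 7 levels below #6.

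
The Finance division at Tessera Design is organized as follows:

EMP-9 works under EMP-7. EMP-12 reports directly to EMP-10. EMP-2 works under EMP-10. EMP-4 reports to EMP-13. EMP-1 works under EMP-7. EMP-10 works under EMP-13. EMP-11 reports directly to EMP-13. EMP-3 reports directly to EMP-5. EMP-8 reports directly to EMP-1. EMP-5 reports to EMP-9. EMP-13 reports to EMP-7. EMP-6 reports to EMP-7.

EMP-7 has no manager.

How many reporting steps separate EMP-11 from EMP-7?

2

Chain from EMP-11 up to EMP-7: EMP-11 → EMP-13 → EMP-7. That is 2 steps up, so EMP-11 is 2 levels below EMP-7.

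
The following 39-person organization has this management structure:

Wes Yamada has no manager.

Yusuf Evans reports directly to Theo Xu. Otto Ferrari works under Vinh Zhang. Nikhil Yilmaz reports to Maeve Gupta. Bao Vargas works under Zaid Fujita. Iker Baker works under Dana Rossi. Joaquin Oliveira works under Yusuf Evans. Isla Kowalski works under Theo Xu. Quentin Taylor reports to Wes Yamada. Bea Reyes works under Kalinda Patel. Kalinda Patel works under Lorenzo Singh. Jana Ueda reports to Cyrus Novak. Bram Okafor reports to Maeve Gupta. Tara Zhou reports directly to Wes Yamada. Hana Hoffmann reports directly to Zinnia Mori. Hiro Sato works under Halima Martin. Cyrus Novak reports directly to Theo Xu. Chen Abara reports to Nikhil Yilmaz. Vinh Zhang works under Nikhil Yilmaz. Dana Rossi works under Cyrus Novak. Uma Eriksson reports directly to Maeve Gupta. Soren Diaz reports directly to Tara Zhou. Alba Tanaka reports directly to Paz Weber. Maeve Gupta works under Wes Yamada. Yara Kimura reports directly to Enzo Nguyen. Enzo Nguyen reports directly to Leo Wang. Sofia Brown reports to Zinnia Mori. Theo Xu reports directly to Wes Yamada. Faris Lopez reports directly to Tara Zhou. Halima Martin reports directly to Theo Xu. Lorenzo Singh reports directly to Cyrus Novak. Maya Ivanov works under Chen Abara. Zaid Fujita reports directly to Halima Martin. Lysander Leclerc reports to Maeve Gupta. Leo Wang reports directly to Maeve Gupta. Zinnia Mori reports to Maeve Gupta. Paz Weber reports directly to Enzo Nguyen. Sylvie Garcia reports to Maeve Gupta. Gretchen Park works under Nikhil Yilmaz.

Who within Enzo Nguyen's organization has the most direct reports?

Enzo Nguyen

Direct-report counts within Enzo Nguyen's organization: Enzo Nguyen has 2; Paz Weber has 1. The largest is 2, held by Enzo Nguyen.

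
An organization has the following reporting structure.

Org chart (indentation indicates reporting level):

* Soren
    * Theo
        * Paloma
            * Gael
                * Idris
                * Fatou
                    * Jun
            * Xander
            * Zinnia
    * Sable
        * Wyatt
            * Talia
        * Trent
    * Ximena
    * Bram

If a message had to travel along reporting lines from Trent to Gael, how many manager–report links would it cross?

5

Trent is 2 levels below Soren, and Gael is 3 levels below Soren (their lowest common manager). The shortest path runs up from Trent to Soren and back down to Gael: 2 + 3 = 5 links.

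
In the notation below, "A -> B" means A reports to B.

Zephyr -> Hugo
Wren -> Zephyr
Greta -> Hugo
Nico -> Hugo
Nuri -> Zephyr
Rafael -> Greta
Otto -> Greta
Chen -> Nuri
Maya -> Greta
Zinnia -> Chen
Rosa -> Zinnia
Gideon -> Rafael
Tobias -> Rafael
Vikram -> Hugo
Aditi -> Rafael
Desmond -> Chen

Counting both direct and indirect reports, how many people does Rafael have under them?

3

Rafael directly manages Gideon, Tobias, Aditi. Gideon has no reports. Tobias has no reports. Aditi has no reports. So Rafael's organization is 3 direct reports plus everyone under them: 1 + 1 + 1 = 3.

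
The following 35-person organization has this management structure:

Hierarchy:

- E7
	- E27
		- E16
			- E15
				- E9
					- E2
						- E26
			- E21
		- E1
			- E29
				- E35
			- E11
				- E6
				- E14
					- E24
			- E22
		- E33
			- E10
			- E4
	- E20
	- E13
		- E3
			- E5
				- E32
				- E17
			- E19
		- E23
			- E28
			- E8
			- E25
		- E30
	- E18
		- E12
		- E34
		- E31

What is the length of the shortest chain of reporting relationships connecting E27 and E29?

2

E29 is in E27's organization: the chain from E29 up to E27 is E29 → E1 → E27, which is 2 links.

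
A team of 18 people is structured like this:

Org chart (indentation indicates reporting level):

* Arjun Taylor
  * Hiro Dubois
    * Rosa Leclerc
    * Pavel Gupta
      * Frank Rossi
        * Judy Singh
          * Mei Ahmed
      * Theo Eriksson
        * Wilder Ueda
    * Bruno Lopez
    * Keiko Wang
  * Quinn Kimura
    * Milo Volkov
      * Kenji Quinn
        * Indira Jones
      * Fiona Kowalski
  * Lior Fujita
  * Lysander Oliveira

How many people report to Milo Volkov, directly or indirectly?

3

Milo Volkov directly manages Kenji Quinn, Fiona Kowalski. Under Kenji Quinn: Indira Jones (1). Fiona Kowalski has no reports. So Milo Volkov's organization is 2 direct reports plus everyone under them: 2 + 1 = 3.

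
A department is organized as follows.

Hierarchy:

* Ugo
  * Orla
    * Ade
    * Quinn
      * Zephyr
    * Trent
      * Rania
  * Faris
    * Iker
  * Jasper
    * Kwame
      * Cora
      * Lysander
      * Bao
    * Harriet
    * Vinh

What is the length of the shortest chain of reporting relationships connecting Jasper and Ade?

3

Jasper is 1 level below Ugo, and Ade is 2 levels below Ugo (their lowest common manager). The shortest path runs up from Jasper to Ugo and back down to Ade: 1 + 2 = 3 links.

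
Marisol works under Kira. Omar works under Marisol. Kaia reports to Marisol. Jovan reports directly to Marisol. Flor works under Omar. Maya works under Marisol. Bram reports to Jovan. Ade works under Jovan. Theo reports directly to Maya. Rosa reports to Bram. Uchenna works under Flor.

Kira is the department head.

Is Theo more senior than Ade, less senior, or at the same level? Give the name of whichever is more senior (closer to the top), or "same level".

Both Theo and Ade are 3 levels below Kira.

same level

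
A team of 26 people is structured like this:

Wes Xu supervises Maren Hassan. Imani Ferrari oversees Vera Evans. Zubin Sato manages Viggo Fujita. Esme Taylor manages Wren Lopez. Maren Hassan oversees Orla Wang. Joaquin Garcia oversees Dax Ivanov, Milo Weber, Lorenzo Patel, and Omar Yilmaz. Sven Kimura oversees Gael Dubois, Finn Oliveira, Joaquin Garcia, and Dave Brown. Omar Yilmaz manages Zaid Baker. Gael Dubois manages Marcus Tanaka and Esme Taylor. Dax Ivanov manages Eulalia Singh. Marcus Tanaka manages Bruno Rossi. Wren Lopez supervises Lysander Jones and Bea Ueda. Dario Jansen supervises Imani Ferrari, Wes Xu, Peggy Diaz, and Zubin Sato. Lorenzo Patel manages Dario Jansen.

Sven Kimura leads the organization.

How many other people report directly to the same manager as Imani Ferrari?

Imani Ferrari reports to Dario Jansen. Dario Jansen's other direct reports are Wes Xu, Zubin Sato, Peggy Diaz — 3 peers.

3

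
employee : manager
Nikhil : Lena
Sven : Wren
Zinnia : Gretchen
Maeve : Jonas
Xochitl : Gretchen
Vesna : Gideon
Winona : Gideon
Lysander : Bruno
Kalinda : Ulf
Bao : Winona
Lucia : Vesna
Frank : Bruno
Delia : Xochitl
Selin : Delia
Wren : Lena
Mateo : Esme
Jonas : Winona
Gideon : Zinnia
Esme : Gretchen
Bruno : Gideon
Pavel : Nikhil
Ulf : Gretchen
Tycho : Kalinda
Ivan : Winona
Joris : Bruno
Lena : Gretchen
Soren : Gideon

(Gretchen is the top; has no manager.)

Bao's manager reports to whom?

Bao reports to Winona, and Winona reports to Gideon. So Bao's skip-level manager is Gideon.

Gideon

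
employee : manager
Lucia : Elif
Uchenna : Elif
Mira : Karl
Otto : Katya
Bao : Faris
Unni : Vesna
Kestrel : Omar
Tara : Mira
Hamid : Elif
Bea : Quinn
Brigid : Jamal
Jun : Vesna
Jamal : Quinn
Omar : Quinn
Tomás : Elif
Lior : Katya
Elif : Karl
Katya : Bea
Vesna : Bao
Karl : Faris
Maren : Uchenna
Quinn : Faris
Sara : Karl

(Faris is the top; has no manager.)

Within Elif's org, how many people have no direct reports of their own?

4

The people in Elif's organization with no one reporting to them are Hamid, Lucia, Tomás, Maren. That is 4.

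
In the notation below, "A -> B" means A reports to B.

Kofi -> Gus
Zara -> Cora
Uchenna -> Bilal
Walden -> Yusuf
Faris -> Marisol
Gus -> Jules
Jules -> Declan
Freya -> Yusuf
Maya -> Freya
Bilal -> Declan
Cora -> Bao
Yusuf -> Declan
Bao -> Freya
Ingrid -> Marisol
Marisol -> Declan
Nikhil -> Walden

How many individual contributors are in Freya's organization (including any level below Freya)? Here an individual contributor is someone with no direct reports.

2

The people in Freya's organization with no one reporting to them are Maya, Zara. That is 2.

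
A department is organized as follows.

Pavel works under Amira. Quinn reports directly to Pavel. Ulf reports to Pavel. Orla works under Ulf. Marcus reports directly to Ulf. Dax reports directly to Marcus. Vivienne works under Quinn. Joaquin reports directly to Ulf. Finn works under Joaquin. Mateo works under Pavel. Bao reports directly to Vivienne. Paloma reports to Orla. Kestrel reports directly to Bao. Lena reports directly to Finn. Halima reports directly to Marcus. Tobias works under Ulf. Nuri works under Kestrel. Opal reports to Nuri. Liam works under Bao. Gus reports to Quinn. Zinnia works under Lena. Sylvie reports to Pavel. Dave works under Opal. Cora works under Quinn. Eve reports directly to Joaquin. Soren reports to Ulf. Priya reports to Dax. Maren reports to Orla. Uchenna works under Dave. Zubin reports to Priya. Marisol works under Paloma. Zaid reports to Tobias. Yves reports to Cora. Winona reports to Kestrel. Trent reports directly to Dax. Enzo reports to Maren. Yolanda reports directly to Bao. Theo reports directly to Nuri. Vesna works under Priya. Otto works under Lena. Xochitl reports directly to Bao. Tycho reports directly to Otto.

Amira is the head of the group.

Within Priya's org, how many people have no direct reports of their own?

2

The people in Priya's organization with no one reporting to them are Vesna, Zubin. That is 2.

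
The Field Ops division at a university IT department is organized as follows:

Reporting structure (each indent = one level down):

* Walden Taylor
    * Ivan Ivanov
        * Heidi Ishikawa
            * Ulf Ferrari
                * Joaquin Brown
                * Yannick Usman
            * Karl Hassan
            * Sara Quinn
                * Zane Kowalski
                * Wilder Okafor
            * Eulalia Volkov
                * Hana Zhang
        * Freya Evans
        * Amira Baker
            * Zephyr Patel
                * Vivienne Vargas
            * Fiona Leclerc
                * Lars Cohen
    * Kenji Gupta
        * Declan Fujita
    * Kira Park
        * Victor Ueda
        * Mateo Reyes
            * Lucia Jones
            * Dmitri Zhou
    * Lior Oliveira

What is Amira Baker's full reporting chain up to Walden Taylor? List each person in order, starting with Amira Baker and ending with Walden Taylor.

Amira Baker reports to Ivan Ivanov. Ivan Ivanov reports to Walden Taylor. Walden Taylor is at the top.

Amira Baker -> Ivan Ivanov -> Walden Taylor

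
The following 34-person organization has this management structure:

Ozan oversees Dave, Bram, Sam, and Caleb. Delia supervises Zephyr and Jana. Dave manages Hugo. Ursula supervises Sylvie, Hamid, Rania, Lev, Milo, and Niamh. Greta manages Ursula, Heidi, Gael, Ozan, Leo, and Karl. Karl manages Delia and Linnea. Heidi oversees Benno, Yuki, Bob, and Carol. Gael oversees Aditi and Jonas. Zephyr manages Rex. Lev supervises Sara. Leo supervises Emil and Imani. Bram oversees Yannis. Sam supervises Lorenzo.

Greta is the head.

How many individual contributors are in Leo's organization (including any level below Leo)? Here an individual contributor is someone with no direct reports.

2

The people in Leo's organization with no one reporting to them are Imani, Emil. That is 2.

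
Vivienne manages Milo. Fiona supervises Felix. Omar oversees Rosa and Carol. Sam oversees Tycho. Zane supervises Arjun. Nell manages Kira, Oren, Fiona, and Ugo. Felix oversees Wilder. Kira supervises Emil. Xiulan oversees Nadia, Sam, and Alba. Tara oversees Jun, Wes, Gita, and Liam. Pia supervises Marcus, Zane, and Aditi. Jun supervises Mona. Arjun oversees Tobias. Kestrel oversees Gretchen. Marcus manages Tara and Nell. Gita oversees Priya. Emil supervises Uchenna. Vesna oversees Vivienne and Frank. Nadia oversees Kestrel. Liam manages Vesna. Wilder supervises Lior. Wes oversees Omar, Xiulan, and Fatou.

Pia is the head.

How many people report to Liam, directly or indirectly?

4

Liam directly manages Vesna. Under Vesna: Frank, Vivienne, Milo (3). That's 4 in total.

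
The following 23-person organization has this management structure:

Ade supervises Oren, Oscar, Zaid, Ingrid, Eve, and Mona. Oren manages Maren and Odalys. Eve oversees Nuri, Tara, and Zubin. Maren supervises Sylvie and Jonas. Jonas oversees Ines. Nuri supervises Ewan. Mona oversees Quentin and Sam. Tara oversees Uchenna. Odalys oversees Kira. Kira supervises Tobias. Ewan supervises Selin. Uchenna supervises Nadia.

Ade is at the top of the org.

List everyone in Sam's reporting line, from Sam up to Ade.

Sam reports to Mona. Mona reports to Ade. Ade is at the top.

Sam -> Mona -> Ade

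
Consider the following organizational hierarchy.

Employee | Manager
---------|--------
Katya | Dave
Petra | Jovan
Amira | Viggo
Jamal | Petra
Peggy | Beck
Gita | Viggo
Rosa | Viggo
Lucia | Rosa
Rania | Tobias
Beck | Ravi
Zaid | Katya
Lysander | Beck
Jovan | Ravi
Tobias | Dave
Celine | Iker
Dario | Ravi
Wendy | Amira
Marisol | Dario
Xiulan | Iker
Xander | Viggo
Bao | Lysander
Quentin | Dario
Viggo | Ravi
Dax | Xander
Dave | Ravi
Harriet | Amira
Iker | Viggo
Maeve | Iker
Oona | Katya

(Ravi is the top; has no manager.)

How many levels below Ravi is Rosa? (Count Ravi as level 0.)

2

Chain from Rosa up to Ravi: Rosa → Viggo → Ravi. That is 2 steps up, so Rosa is 2 levels below Ravi.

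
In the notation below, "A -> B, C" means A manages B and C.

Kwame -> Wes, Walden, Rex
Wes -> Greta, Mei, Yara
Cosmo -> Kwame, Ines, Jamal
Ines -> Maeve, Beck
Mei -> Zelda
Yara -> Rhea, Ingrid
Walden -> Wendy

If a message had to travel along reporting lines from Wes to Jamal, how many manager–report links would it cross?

3

Wes is 2 levels below Cosmo, and Jamal is 1 level below Cosmo (their lowest common manager). The shortest path runs up from Wes to Cosmo and back down to Jamal: 2 + 1 = 3 links.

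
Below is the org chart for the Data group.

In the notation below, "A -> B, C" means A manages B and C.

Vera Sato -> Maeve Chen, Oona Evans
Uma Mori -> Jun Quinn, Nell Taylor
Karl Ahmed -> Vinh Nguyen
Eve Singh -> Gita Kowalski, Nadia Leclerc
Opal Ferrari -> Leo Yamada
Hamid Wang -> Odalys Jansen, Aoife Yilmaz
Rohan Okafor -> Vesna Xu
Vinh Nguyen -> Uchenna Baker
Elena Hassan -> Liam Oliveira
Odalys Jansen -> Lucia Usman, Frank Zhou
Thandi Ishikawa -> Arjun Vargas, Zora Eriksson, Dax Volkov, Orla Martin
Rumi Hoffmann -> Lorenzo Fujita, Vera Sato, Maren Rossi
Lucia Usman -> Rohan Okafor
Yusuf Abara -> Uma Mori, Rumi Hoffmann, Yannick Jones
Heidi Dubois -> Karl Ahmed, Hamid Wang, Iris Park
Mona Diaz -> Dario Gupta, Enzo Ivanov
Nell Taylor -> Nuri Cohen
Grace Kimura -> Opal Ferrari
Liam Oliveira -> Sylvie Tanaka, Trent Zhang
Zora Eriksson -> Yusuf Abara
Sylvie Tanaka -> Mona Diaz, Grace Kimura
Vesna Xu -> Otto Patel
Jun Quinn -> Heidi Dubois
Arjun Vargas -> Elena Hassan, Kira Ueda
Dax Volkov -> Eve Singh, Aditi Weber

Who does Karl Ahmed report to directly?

Heidi Dubois

Karl Ahmed reports directly to Heidi Dubois.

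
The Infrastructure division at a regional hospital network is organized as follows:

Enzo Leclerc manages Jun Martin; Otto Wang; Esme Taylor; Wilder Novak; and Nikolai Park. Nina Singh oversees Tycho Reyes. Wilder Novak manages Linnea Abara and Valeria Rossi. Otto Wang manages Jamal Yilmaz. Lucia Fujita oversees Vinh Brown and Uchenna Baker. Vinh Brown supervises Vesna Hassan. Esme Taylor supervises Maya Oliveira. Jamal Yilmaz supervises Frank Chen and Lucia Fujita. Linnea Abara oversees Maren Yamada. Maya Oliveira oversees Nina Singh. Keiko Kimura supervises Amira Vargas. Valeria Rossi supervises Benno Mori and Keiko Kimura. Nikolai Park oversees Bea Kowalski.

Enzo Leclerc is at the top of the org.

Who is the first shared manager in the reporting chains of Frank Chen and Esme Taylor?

Frank Chen's chain of managers is Jamal Yilmaz, Otto Wang, Enzo Leclerc. Esme Taylor's chain of managers is Enzo Leclerc. The first manager that appears in both chains is Enzo Leclerc.

Enzo Leclerc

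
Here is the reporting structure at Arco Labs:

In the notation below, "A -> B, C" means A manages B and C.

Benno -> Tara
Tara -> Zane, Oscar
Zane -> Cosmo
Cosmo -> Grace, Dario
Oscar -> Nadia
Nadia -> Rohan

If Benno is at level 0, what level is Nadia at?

Chain from Nadia up to Benno: Nadia → Oscar → Tara → Benno. That is 3 steps up, so Nadia is 3 levels below Benno.

3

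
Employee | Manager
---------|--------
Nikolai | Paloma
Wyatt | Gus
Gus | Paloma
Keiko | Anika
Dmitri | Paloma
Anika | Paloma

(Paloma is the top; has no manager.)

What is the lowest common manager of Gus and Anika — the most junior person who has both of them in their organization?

Paloma

Gus's chain of managers is Paloma. Anika's chain of managers is Paloma. The first manager that appears in both chains is Paloma.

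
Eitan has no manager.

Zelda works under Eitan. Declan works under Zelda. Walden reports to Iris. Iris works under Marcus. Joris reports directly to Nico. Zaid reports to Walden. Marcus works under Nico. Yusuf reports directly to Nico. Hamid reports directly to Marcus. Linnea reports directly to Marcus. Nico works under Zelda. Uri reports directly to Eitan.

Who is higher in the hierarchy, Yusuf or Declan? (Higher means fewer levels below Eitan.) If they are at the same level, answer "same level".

Yusuf is 3 levels below Eitan; Declan is 2. Declan is higher.

Declan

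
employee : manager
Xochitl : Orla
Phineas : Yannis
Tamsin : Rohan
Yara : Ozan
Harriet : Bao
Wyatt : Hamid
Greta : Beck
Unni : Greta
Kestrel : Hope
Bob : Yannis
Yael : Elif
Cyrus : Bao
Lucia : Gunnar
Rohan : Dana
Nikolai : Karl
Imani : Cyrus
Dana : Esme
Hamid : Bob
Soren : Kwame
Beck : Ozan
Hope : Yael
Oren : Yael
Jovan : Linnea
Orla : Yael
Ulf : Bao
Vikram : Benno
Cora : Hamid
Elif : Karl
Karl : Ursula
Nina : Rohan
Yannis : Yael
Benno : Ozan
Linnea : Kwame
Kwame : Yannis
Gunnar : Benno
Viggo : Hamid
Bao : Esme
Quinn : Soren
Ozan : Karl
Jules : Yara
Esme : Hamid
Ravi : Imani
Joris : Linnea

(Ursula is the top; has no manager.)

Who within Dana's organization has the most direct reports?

Rohan

Direct-report counts within Dana's organization: Dana has 1; Rohan has 2. The largest is 2, held by Rohan.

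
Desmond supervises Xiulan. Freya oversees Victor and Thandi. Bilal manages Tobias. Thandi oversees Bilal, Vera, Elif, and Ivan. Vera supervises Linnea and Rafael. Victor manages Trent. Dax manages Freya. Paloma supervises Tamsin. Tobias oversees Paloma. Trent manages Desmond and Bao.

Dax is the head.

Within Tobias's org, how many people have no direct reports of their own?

1

The only person in Tobias's organization with no one reporting to them is Tamsin. That is 1.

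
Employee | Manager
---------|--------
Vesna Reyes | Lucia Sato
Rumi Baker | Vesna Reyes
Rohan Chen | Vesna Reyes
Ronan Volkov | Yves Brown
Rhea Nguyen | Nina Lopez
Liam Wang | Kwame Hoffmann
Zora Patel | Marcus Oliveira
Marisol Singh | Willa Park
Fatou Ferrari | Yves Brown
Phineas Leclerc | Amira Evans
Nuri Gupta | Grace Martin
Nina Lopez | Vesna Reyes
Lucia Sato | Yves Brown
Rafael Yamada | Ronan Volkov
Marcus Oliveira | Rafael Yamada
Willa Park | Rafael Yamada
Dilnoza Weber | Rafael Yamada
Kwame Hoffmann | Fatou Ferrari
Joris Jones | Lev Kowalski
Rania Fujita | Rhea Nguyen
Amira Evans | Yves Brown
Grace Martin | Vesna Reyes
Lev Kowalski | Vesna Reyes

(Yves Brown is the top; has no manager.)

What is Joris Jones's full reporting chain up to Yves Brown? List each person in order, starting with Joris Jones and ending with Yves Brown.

Joris Jones reports to Lev Kowalski. Lev Kowalski reports to Vesna Reyes. Vesna Reyes reports to Lucia Sato. Lucia Sato reports to Yves Brown. Yves Brown is at the top.

Joris Jones -> Lev Kowalski -> Vesna Reyes -> Lucia Sato -> Yves Brown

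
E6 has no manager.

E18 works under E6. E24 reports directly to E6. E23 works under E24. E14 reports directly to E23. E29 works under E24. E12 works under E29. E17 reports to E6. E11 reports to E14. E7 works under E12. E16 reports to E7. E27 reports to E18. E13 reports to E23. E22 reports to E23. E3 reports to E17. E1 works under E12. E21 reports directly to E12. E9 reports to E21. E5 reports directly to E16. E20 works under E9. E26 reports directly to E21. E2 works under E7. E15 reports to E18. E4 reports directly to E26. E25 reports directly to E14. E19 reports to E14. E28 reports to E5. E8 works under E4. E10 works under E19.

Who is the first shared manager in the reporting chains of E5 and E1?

E5's chain of managers is E16, E7, E12, E29, E24, E6. E1's chain of managers is E12, E29, E24, E6. The first manager that appears in both chains is E12.

E12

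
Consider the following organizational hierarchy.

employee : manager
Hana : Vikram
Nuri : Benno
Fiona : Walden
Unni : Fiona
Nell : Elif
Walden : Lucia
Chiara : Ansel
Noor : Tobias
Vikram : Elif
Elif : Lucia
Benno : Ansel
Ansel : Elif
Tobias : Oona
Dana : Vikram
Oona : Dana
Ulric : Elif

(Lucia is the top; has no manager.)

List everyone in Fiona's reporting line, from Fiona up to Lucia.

Fiona -> Walden -> Lucia

Fiona reports to Walden. Walden reports to Lucia. Lucia is at the top.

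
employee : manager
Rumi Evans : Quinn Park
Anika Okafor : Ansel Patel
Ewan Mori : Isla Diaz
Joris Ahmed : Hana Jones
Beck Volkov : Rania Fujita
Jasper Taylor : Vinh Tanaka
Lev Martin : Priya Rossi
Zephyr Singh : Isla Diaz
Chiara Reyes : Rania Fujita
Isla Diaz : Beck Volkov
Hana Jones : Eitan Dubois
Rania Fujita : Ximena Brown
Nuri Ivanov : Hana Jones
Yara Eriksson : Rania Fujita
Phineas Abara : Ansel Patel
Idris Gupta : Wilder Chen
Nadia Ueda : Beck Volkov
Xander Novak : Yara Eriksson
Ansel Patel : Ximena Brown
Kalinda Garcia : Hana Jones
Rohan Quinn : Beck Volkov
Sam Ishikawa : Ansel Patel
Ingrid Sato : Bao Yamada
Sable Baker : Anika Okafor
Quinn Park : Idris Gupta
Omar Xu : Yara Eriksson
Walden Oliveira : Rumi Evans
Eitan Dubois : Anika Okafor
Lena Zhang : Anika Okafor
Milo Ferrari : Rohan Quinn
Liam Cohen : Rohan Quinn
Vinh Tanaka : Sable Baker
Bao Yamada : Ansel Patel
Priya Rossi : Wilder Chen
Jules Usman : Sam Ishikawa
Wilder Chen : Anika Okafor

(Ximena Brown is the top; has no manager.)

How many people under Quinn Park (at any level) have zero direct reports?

1

The only person in Quinn Park's organization with no one reporting to them is Walden Oliveira. That is 1.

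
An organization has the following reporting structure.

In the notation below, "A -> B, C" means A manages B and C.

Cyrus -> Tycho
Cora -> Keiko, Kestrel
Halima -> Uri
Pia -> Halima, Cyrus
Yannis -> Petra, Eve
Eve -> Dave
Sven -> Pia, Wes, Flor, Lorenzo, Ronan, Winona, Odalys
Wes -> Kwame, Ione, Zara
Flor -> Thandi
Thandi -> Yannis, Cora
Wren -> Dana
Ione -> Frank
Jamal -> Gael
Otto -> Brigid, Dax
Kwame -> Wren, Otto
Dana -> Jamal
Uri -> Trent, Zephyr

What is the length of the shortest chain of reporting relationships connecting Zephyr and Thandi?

Zephyr is 4 levels below Sven, and Thandi is 2 levels below Sven (their lowest common manager). The shortest path runs up from Zephyr to Sven and back down to Thandi: 4 + 2 = 6 links.

6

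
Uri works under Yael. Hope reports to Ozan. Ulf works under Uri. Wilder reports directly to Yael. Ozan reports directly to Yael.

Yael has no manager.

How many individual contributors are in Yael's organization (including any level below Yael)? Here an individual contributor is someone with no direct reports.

3

The people in Yael's organization with no one reporting to them are Wilder, Hope, Ulf. That is 3.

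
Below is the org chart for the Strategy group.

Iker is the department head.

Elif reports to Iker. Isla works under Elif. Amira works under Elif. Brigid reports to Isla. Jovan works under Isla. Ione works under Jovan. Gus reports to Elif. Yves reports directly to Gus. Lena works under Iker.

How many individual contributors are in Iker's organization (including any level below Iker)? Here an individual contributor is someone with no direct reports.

The people in Iker's organization with no one reporting to them are Lena, Yves, Amira, Ione, Brigid. That is 5.

5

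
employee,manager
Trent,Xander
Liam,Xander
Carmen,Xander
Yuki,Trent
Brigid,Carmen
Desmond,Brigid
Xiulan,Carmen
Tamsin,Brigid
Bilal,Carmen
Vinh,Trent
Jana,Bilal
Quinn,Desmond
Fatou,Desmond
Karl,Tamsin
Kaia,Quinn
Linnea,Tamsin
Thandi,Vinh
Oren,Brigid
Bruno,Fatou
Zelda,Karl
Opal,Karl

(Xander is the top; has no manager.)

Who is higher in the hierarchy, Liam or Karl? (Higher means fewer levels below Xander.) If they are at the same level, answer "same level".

Liam

Liam is 1 level below Xander; Karl is 4. Liam is higher.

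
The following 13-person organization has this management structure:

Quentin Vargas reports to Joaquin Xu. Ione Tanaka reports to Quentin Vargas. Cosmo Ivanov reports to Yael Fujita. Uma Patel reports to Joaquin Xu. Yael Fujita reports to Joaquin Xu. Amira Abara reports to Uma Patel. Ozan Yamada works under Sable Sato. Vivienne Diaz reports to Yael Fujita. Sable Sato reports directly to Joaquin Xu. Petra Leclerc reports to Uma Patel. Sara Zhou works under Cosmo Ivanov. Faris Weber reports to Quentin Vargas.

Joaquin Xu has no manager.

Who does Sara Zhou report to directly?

Cosmo Ivanov

Sara Zhou reports directly to Cosmo Ivanov.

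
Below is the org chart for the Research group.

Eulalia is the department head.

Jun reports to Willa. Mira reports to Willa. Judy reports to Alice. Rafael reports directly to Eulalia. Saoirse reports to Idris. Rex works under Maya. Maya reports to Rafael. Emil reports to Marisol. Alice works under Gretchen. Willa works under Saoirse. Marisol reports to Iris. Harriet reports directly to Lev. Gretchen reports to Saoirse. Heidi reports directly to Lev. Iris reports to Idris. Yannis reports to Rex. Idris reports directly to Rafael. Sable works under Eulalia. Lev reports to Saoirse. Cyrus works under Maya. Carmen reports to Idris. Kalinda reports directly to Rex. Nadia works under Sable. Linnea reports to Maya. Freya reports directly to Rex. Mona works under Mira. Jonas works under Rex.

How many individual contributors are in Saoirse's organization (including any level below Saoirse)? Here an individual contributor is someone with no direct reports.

5

The people in Saoirse's organization with no one reporting to them are Judy, Jun, Mona, Heidi, Harriet. That is 5.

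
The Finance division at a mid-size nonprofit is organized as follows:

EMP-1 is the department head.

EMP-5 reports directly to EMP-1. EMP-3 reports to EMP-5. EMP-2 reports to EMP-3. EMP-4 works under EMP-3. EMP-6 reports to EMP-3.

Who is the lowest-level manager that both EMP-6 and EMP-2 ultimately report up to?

EMP-3

EMP-6's chain of managers is EMP-3, EMP-5, EMP-1. EMP-2's chain of managers is EMP-3, EMP-5, EMP-1. The first manager that appears in both chains is EMP-3.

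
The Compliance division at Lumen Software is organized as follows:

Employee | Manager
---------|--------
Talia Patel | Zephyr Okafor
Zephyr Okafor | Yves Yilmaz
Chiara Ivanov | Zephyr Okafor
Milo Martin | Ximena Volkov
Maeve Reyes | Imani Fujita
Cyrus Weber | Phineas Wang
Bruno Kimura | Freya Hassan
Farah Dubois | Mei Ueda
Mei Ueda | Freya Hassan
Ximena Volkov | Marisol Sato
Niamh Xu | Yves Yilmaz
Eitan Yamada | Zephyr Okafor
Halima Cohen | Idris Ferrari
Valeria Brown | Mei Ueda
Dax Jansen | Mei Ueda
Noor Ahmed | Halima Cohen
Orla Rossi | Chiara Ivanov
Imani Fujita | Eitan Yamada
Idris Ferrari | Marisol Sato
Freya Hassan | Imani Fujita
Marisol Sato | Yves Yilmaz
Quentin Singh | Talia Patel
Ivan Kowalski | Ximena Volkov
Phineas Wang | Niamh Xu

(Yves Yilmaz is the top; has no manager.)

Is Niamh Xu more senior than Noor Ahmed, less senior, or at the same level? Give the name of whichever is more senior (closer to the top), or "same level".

Niamh Xu is 1 level below Yves Yilmaz; Noor Ahmed is 4. Niamh Xu is higher.

Niamh Xu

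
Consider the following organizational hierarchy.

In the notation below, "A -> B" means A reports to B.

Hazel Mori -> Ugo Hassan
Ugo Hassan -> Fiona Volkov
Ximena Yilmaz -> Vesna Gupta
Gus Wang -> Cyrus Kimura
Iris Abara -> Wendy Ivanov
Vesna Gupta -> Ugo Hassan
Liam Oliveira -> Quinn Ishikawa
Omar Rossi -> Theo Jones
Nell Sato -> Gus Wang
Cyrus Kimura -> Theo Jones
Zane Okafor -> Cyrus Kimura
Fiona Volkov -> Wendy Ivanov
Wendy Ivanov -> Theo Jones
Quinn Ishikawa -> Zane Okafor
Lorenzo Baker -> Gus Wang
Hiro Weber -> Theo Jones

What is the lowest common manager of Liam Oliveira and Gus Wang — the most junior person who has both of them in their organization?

Cyrus Kimura

Liam Oliveira's chain of managers is Quinn Ishikawa, Zane Okafor, Cyrus Kimura, Theo Jones. Gus Wang's chain of managers is Cyrus Kimura, Theo Jones. The first manager that appears in both chains is Cyrus Kimura.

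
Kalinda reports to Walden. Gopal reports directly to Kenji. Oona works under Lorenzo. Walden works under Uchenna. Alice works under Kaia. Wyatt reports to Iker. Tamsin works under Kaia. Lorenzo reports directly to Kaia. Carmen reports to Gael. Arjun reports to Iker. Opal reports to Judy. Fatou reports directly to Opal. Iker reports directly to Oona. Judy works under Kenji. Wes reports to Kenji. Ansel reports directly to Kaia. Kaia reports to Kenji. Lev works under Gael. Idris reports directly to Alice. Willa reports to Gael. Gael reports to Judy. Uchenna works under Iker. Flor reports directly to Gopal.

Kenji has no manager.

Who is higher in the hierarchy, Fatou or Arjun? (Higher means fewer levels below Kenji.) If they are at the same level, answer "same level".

Fatou is 3 levels below Kenji; Arjun is 5. Fatou is higher.

Fatou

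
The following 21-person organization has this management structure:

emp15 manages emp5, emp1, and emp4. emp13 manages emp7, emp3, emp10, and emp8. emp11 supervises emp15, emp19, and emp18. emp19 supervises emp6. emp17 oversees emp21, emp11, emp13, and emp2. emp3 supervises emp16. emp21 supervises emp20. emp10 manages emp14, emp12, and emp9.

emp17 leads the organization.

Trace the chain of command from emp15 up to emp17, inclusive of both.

emp15 -> emp11 -> emp17

emp15 reports to emp11. emp11 reports to emp17. emp17 is at the top.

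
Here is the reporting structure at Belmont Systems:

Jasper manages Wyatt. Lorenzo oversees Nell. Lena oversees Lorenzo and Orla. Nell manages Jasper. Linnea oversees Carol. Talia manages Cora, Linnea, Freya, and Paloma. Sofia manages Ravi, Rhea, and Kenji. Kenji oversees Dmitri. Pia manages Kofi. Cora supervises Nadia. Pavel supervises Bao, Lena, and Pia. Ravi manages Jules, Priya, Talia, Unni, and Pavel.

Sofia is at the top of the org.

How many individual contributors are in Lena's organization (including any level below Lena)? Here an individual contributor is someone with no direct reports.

The people in Lena's organization with no one reporting to them are Wyatt, Orla. That is 2.

2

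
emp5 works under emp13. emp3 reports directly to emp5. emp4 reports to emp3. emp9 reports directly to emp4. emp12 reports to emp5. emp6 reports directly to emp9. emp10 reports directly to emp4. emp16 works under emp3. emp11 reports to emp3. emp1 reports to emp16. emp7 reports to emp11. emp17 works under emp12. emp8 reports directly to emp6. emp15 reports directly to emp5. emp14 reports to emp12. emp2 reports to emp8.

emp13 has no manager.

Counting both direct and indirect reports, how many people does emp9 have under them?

emp9 directly manages emp6. Under emp6: emp8, emp2 (2). That's 3 in total.

3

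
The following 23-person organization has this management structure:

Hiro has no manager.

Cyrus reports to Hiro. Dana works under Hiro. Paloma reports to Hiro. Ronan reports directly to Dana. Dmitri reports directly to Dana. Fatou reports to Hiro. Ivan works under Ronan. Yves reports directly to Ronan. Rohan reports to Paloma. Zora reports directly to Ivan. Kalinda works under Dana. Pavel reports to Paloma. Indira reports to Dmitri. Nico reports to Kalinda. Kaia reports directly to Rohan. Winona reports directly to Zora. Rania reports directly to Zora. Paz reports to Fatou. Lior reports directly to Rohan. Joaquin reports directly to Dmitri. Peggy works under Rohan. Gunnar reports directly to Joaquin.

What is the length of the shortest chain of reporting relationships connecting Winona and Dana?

Winona is in Dana's organization: the chain from Winona up to Dana is Winona → Zora → Ivan → Ronan → Dana, which is 4 links.

4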